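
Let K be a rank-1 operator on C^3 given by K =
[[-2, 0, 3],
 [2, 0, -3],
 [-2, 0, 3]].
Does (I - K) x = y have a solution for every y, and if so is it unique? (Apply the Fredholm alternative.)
(I - K) is singular (det(I - K) = 0, i.e. 1 ∈ sigma(K)). (I - K) x = y is solvable iff y ⊥ ker((I - K)^*) = span{(-2, 0, 3)}, i.e. iff -2y_1 + 3y_3 = 0. When solvable, the solutions are x = y + c·(1, -1, 1), c arbitrary (ker(I - K) = span{(1, -1, 1)}, dimension 1).

K has rank 1, so it is an outer product K = u v^T: every row of K is a multiple of one row vector. Reading off the entries, u = (1, -1, 1) and v = (-2, 0, 3) (row i of K equals u_i·v^T). A rank-one matrix u v^T satisfies K u = u (v·u) and kills the (2)-dimensional subspace v^⊥, so its characteristic polynomial is lambda^2 (lambda - v·u) with v·u = tr K = 1. Hence the eigenvalues of I - K are 1 (multiplicity 2) and 1 - (1) = 0, so det(I - K) = 0. (Direct check: I - K =
[[3, 0, -3],
 [-2, 1, 3],
 [2, 0, -2]]
has determinant 0.) So 1 is an eigenvalue of K and (I - K) is not invertible. The finite-dimensional Fredholm alternative says: either (I - K) is invertible, or ker(I - K) ≠ {0} and then range(I - K) = ker((I - K)^*)^⊥, with dim ker(I - K) = dim ker((I - K)^*). We are in the second case, so we need both kernels. Kernel of I - K: (I - K) u = u - u (v·u) = u - u = 0, so ker(I - K) = span{u} = span{(1, -1, 1)} (it is exactly 1-dimensional because rank(I - K) = 2). Kernel of the adjoint: K is real, so (I - K)^* = I - K^T = I - v u^T, and (I - v u^T) v = v - v (u·v) = 0; hence ker((I - K)^*) = span{v} = span{(-2, 0, 3)}. Therefore (I - K) x = y is solvable iff <y, v> = 0, i.e. iff -2y_1 + 3y_3 = 0. When this holds, K y = u (v·y) = 0, so (I - K) y = y and x = y is a particular solution; the full solution set is the line x = y + c·u = y + c·(1, -1, 1), c ∈ C.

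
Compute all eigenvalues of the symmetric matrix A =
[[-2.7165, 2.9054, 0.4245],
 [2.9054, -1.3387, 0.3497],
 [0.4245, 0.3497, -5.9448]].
sigma(A) ≈ {-6, -5, 1}

A is real symmetric, so its spectrum consists of real eigenvalues. Expanding the characteristic polynomial of the displayed matrix gives
  det(λ I - A) = p(λ) = λ^3 + (10)λ^2 + (19)λ + (-30).
Solving p(λ) = 0 yields eigenvalues ≈ -6, -5, 1. (A is shown rounded to 4 decimals, so these recover the underlying integer eigenvalues to within that precision.)
Verification: the trace of A = -10 equals the sum of eigenvalues -10, and det(A) ≈ 29.9994 matches the eigenvalue product 30.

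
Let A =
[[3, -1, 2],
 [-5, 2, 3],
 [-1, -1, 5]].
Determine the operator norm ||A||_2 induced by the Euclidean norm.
||A||_2 ≈ 7.1986 (= sqrt(largest eigenvalue of A^T A))

||A||_2 = sigma_max(A) = sqrt(lambda_max(A^T A)). Form the symmetric matrix M = A^T A =
[[35, -12, -14],
 [-12, 6, -1],
 [-14, -1, 38]].
Its characteristic polynomial (trace, sum of principal 2x2 minors, determinant of M give the coefficients) is
  p(λ) = det(λ I - M) = λ^3 - 79λ^2 + 1427λ - 961.
No integer candidate from the rational root theorem (±divisors of 961) is a root, so the roots are irrational. The cubic discriminant is Δ = 1115241808 > 0, so there are three distinct real roots. p(0) = -961 and p(1) = 388 have opposite signs, so a root lies in (0, 1); Newton's method refines it to λ ≈ 0.7004. p(26) = 313 and p(27) = -340 have opposite signs, so a root lies in (26, 27); Newton's method refines it to λ ≈ 26.4791. p(51) = -1012 and p(52) = 235 have opposite signs, so a root lies in (51, 52); Newton's method refines it to λ ≈ 51.8205. Check (Vieta): the three roots sum to 79, matching tr M = 79.
So the eigenvalues of A^T A are ≈ 0.7004, 26.4791, 51.8205 (all ≥ 0, as they must be for A^T A). The largest is λ_max ≈ 51.8205, hence ||A||_2 = sqrt(λ_max) ≈ 7.1986.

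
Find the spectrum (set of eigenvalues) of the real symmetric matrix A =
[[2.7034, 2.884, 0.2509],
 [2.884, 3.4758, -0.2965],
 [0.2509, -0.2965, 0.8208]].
sigma(A) ≈ {0, 1, 6}

A is real symmetric, so its spectrum consists of real eigenvalues. Expanding the characteristic polynomial of the displayed matrix gives
  det(λ I - A) = p(λ) = λ^3 + (-7)λ^2 + (6)λ + (0).
Solving p(λ) = 0 yields eigenvalues ≈ 0, 1, 6. (A is shown rounded to 4 decimals, so these recover the underlying integer eigenvalues to within that precision.)
Verification: the trace of A = 7 equals the sum of eigenvalues 7, and det(A) ≈ 0.0001 matches the eigenvalue product 0.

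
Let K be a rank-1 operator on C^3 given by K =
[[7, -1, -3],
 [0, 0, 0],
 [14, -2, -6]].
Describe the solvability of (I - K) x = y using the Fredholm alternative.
(I - K) is singular (det(I - K) = 0, i.e. 1 ∈ sigma(K)). (I - K) x = y is solvable iff y ⊥ ker((I - K)^*) = span{(7, -1, -3)}, i.e. iff 7y_1 - y_2 - 3y_3 = 0. When solvable, the solutions are x = y + c·(1, 0, 2), c arbitrary (ker(I - K) = span{(1, 0, 2)}, dimension 1).

K has rank 1, so it is an outer product K = u v^T: every row of K is a multiple of one row vector. Reading off the entries, u = (1, 0, 2) and v = (7, -1, -3) (row i of K equals u_i·v^T). A rank-one matrix u v^T satisfies K u = u (v·u) and kills the (2)-dimensional subspace v^⊥, so its characteristic polynomial is lambda^2 (lambda - v·u) with v·u = tr K = 1. Hence the eigenvalues of I - K are 1 (multiplicity 2) and 1 - (1) = 0, so det(I - K) = 0. (Direct check: I - K =
[[-6, 1, 3],
 [0, 1, 0],
 [-14, 2, 7]]
has determinant 0.) So 1 is an eigenvalue of K and (I - K) is not invertible. The finite-dimensional Fredholm alternative says: either (I - K) is invertible, or ker(I - K) ≠ {0} and then range(I - K) = ker((I - K)^*)^⊥, with dim ker(I - K) = dim ker((I - K)^*). We are in the second case, so we need both kernels. Kernel of I - K: (I - K) u = u - u (v·u) = u - u = 0, so ker(I - K) = span{u} = span{(1, 0, 2)} (it is exactly 1-dimensional because rank(I - K) = 2). Kernel of the adjoint: K is real, so (I - K)^* = I - K^T = I - v u^T, and (I - v u^T) v = v - v (u·v) = 0; hence ker((I - K)^*) = span{v} = span{(7, -1, -3)}. Therefore (I - K) x = y is solvable iff <y, v> = 0, i.e. iff 7y_1 - y_2 - 3y_3 = 0. When this holds, K y = u (v·y) = 0, so (I - K) y = y and x = y is a particular solution; the full solution set is the line x = y + c·u = y + c·(1, 0, 2), c ∈ C.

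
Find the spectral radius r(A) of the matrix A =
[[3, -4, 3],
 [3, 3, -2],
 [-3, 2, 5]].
r(A) ≈ 6.0679

The eigenvalues of A are the roots of its characteristic polynomial. With M = A (coefficients from the trace, the sum of principal 2x2 minors, and det A):
  p(λ) = det(λ I - M) = λ^3 - 11λ^2 + 64λ - 138.
No integer candidate from the rational root theorem (±divisors of 138) is a root, so the roots are irrational. The cubic discriminant is Δ = -53124 < 0, so there is one real root and a complex-conjugate pair. p(3) = -18 and p(4) = 6 have opposite signs, so a root lies in (3, 4); Newton's method refines it to λ ≈ 3.748. Dividing out (λ - (3.748)) leaves approximately λ^2 - 7.252λ + 36.8194. For λ^2 - 7.252λ + 36.8194 the discriminant is -94.6865. It is negative, so the remaining roots are the complex-conjugate pair λ ≈ 3.626 ± 4.8653i. Their product equals the constant term, so |λ|^2 ≈ 36.8194 and |λ| ≈ 6.0679.
Thus the eigenvalues (to 4 decimals) are 3.748 (modulus 3.748); 3.626 ± 4.8653i (modulus 6.0679). The spectral radius is the largest modulus: r(A) ≈ 6.0679. (Cross-check: r(A) ≤ ||A||_2 ≈ 6.7823; equality holds whenever A is normal, though it can also hold for some non-normal A.)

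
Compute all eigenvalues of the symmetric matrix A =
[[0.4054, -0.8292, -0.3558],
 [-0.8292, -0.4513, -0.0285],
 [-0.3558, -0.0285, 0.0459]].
sigma(A) ≈ {-1, 0, 1}

A is real symmetric, so its spectrum consists of real eigenvalues. Expanding the characteristic polynomial of the displayed matrix gives
  det(λ I - A) = p(λ) = λ^3 + (0)λ^2 + (-1)λ + (0).
Solving p(λ) = 0 yields eigenvalues ≈ -1, 0, 1. (A is shown rounded to 4 decimals, so these recover the underlying integer eigenvalues to within that precision.)
Verification: the trace of A = 0 equals the sum of eigenvalues 0, and det(A) ≈ 0.0000 matches the eigenvalue product 0.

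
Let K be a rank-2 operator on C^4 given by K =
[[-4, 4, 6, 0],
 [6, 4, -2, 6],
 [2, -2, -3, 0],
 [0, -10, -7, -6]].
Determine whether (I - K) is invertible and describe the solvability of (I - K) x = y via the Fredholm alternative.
(I - K) is invertible (det(I - K) = 32 ≠ 0), so for every y in C^4 the equation (I - K) x = y has a unique solution.

K has rank 2 and factors as K = U V^T = u1 v1^T + u2 v2^T with u1 = (-2, 0, 1, 3), v1 = (2, -2, -3, 0), u2 = (0, -2, 0, 2), v2 = (-3, -2, 1, -3) (multiplying out reproduces the displayed K). The nonzero eigenvalues of U V^T coincide with those of the 2 x 2 matrix G = V^T U = [[v1·u1, v1·u2], [v2·u1, v2·u2]] = [[-7, 4], [-2, -2]], and by the Sylvester determinant identity det(I_4 - U V^T) = det(I_2 - V^T U) = det([[8, -4], [2, 3]]) = (8)(3) - (-4)(2) = 32. (Direct check: I - K =
[[5, -4, -6, 0],
 [-6, -3, 2, -6],
 [-2, 2, 4, 0],
 [0, 10, 7, 7]]
has determinant 32.) The finite-dimensional Fredholm alternative says: either (I - K) is invertible, or ker(I - K) ≠ {0} and then range(I - K) = ker((I - K)^*)^⊥, with dim ker(I - K) = dim ker((I - K)^*). Since det(I - K) ≠ 0, 1 is not an eigenvalue of K and ker(I - K) = {0}, so we are in the first case: for every y there is a unique x = (I - K)^(-1) y. (Explicitly, by the Woodbury identity, (I - U V^T)^(-1) = I + U (I_2 - G)^(-1) V^T.)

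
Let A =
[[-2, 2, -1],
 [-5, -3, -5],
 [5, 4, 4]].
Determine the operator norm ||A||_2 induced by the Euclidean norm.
||A||_2 ≈ 10.7733 (= sqrt(largest eigenvalue of A^T A))

||A||_2 = sigma_max(A) = sqrt(lambda_max(A^T A)). Form the symmetric matrix M = A^T A =
[[54, 31, 47],
 [31, 29, 29],
 [47, 29, 42]].
Its characteristic polynomial (trace, sum of principal 2x2 minors, determinant of M give the coefficients) is
  p(λ) = det(λ I - M) = λ^3 - 125λ^2 + 1041λ - 441.
No integer candidate from the rational root theorem (±divisors of 441) is a root, so the roots are irrational. The cubic discriminant is Δ = 10002436704 > 0, so there are three distinct real roots. p(0) = -441 and p(1) = 476 have opposite signs, so a root lies in (0, 1); Newton's method refines it to λ ≈ 0.4476. p(8) = 399 and p(9) = -468 have opposite signs, so a root lies in (8, 9); Newton's method refines it to λ ≈ 8.4889. p(116) = -789 and p(117) = 11844 have opposite signs, so a root lies in (116, 117); Newton's method refines it to λ ≈ 116.0635. Check (Vieta): the three roots sum to 125, matching tr M = 125.
So the eigenvalues of A^T A are ≈ 0.4476, 8.4889, 116.0635 (all ≥ 0, as they must be for A^T A). The largest is λ_max ≈ 116.0635, hence ||A||_2 = sqrt(λ_max) ≈ 10.7733.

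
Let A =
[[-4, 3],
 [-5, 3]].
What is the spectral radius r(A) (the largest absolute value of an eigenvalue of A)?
r(A) = sqrt(3) ≈ 1.7321

The eigenvalues of A are the roots of its characteristic polynomial. With M = A (coefficients from the trace and determinant):
  p(λ) = det(λ I - M) = λ^2 + λ + 3.
For λ^2 + λ + 3 the discriminant is -11. It is negative, so the roots are the complex-conjugate pair λ = -1/2 ± (sqrt(11)/2) i ≈ -0.5 ± 1.6583i. For a conjugate pair the product of the roots equals the constant term, so |λ|^2 = 3 and |λ| = sqrt(3) ≈ 1.7321.
Thus the eigenvalues (to 4 decimals) are -0.5 ± 1.6583i (modulus 1.7321). The spectral radius is the largest modulus: r(A) = sqrt(3) ≈ 1.7321. (Cross-check: r(A) ≤ ||A||_2 ≈ 7.6712; equality holds whenever A is normal, though it can also hold for some non-normal A.)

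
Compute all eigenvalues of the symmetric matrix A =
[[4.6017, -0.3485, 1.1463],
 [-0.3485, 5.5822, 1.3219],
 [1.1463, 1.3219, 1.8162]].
sigma(A) ≈ {1, 5, 6}

A is real symmetric, so its spectrum consists of real eigenvalues. Expanding the characteristic polynomial of the displayed matrix gives
  det(λ I - A) = p(λ) = λ^3 + (-12)λ^2 + (41)λ + (-30).
Solving p(λ) = 0 yields eigenvalues ≈ 1, 5, 6. (A is shown rounded to 4 decimals, so these recover the underlying integer eigenvalues to within that precision.)
Verification: the trace of A = 12 equals the sum of eigenvalues 12, and det(A) ≈ 30.0010 matches the eigenvalue product 30.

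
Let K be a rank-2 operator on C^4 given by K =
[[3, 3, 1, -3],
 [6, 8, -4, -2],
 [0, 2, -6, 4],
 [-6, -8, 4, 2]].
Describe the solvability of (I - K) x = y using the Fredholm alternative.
(I - K) is invertible (det(I - K) = -98 ≠ 0), so for every y in C^4 the equation (I - K) x = y has a unique solution.

K has rank 2 and factors as K = U V^T = u1 v1^T + u2 v2^T with u1 = (1, 2, 0, -2), v1 = (3, 3, 1, -3), u2 = (0, 2, 2, -2), v2 = (0, 1, -3, 2) (multiplying out reproduces the displayed K). The nonzero eigenvalues of U V^T coincide with those of the 2 x 2 matrix G = V^T U = [[v1·u1, v1·u2], [v2·u1, v2·u2]] = [[15, 14], [-2, -8]], and by the Sylvester determinant identity det(I_4 - U V^T) = det(I_2 - V^T U) = det([[-14, -14], [2, 9]]) = (-14)(9) - (-14)(2) = -98. (Direct check: I - K =
[[-2, -3, -1, 3],
 [-6, -7, 4, 2],
 [0, -2, 7, -4],
 [6, 8, -4, -1]]
has determinant -98.) The finite-dimensional Fredholm alternative says: either (I - K) is invertible, or ker(I - K) ≠ {0} and then range(I - K) = ker((I - K)^*)^⊥, with dim ker(I - K) = dim ker((I - K)^*). Since det(I - K) ≠ 0, 1 is not an eigenvalue of K and ker(I - K) = {0}, so we are in the first case: for every y there is a unique x = (I - K)^(-1) y. (Explicitly, by the Woodbury identity, (I - U V^T)^(-1) = I + U (I_2 - G)^(-1) V^T.)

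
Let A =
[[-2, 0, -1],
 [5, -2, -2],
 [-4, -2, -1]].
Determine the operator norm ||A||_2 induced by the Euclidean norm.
||A||_2 ≈ 6.752 (= sqrt(largest eigenvalue of A^T A))

||A||_2 = sigma_max(A) = sqrt(lambda_max(A^T A)). Form the symmetric matrix M = A^T A =
[[45, -2, -4],
 [-2, 8, 6],
 [-4, 6, 6]].
Its characteristic polynomial (trace, sum of principal 2x2 minors, determinant of M give the coefficients) is
  p(λ) = det(λ I - M) = λ^3 - 59λ^2 + 622λ - 484.
No integer candidate from the rational root theorem (±divisors of 484) is a root, so the roots are irrational. The cubic discriminant is Δ = 299950132 > 0, so there are three distinct real roots. p(0) = -484 and p(1) = 80 have opposite signs, so a root lies in (0, 1); Newton's method refines it to λ ≈ 0.8449. p(12) = 212 and p(13) = -172 have opposite signs, so a root lies in (12, 13); Newton's method refines it to λ ≈ 12.5658. p(45) = -844 and p(46) = 620 have opposite signs, so a root lies in (45, 46); Newton's method refines it to λ ≈ 45.5893. Check (Vieta): the three roots sum to 59, matching tr M = 59.
So the eigenvalues of A^T A are ≈ 0.8449, 12.5658, 45.5893 (all ≥ 0, as they must be for A^T A). The largest is λ_max ≈ 45.5893, hence ||A||_2 = sqrt(λ_max) ≈ 6.752.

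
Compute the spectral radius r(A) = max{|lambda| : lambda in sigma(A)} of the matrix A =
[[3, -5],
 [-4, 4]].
r(A) = 8

The eigenvalues of A are the roots of its characteristic polynomial. With M = A (coefficients from the trace and determinant):
  p(λ) = det(λ I - M) = λ^2 - 7λ - 8.
For λ^2 - 7λ - 8 the discriminant is 81. It is a perfect square (9^2), so the roots are rational: λ = (7 ± 9)/2 = 8, -1.
Thus the eigenvalues (to 4 decimals) are 8 (modulus 8); -1 (modulus 1). The spectral radius is the largest modulus: r(A) = 8. (Cross-check: r(A) ≤ ||A||_2 ≈ 8.0632; equality holds whenever A is normal, though it can also hold for some non-normal A.)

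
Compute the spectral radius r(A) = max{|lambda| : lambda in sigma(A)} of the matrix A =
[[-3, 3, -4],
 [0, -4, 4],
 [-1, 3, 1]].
r(A) ≈ 6.4563

The eigenvalues of A are the roots of its characteristic polynomial. With M = A (coefficients from the trace, the sum of principal 2x2 minors, and det A):
  p(λ) = det(λ I - M) = λ^3 + 6λ^2 - 11λ - 52.
No integer candidate from the rational root theorem (±divisors of 52) is a root, so the roots are irrational. The cubic discriminant is Δ = 43376 > 0, so there are three distinct real roots. p(-7) = -24 and p(-6) = 14 have opposite signs, so a root lies in (-7, -6); Newton's method refines it to λ ≈ -6.4563. p(-3) = 8 and p(-2) = -14 have opposite signs, so a root lies in (-3, -2); Newton's method refines it to λ ≈ -2.619. p(3) = -4 and p(4) = 64 have opposite signs, so a root lies in (3, 4); Newton's method refines it to λ ≈ 3.0753. Check (Vieta): the three roots sum to -6, matching tr M = -6.
Thus the eigenvalues (to 4 decimals) are -6.4563 (modulus 6.4563); -2.619 (modulus 2.619); 3.0753 (modulus 3.0753). The spectral radius is the largest modulus: r(A) ≈ 6.4563. (Cross-check: r(A) ≤ ||A||_2 ≈ 7.966; equality holds whenever A is normal, though it can also hold for some non-normal A.)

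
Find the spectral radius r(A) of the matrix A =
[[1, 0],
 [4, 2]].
r(A) = 2

The eigenvalues of A are the roots of its characteristic polynomial. With M = A (coefficients from the trace and determinant):
  p(λ) = det(λ I - M) = λ^2 - 3λ + 2.
For λ^2 - 3λ + 2 the discriminant is 1. It is a perfect square (1^2), so the roots are rational: λ = (3 ± 1)/2 = 2, 1.
Thus the eigenvalues (to 4 decimals) are 2 (modulus 2); 1 (modulus 1). The spectral radius is the largest modulus: r(A) = 2. (Cross-check: r(A) ≤ ||A||_2 ≈ 4.5616; equality holds whenever A is normal, though it can also hold for some non-normal A.)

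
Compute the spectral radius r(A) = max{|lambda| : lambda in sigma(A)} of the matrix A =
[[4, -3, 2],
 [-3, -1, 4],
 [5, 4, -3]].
r(A) ≈ 7.7914

The eigenvalues of A are the roots of its characteristic polynomial. With M = A (coefficients from the trace, the sum of principal 2x2 minors, and det A):
  p(λ) = det(λ I - M) = λ^3 - 48λ + 99.
No integer candidate from the rational root theorem (±divisors of 99) is a root, so the roots are irrational. The cubic discriminant is Δ = 177741 > 0, so there are three distinct real roots. p(-8) = -29 and p(-7) = 92 have opposite signs, so a root lies in (-8, -7); Newton's method refines it to λ ≈ -7.7914. p(2) = 11 and p(3) = -18 have opposite signs, so a root lies in (2, 3); Newton's method refines it to λ ≈ 2.324. p(5) = -16 and p(6) = 27 have opposite signs, so a root lies in (5, 6); Newton's method refines it to λ ≈ 5.4674. Check (Vieta): the three roots sum to 0, matching tr M = 0.
Thus the eigenvalues (to 4 decimals) are -7.7914 (modulus 7.7914); 2.324 (modulus 2.324); 5.4674 (modulus 5.4674). The spectral radius is the largest modulus: r(A) ≈ 7.7914. (Cross-check: r(A) ≤ ||A||_2 ≈ 8.4473; equality holds whenever A is normal, though it can also hold for some non-normal A.)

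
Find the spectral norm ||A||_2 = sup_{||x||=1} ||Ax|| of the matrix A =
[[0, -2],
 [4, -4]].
||A||_2 = sqrt((36 + sqrt(1040))/2) ≈ 5.8416 (= sqrt(largest eigenvalue of A^T A))

||A||_2 = sigma_max(A) = sqrt(lambda_max(A^T A)). Form the symmetric matrix M = A^T A =
[[16, -16],
 [-16, 20]].
Its characteristic polynomial (trace, determinant of M give the coefficients) is
  p(λ) = det(λ I - M) = λ^2 - 36λ + 64.
For λ^2 - 36λ + 64 the discriminant is 1040. It is nonnegative but not a perfect square, so the roots are real and irrational: λ = (36 ± sqrt(1040))/2 ≈ 34.1245, 1.8755.
So the eigenvalues of A^T A are ≈ 1.8755, 34.1245 (all ≥ 0, as they must be for A^T A). The largest is λ_max = (36 + sqrt(1040))/2 ≈ 34.1245, hence ||A||_2 = sqrt(λ_max) = sqrt((36 + sqrt(1040))/2) ≈ 5.8416.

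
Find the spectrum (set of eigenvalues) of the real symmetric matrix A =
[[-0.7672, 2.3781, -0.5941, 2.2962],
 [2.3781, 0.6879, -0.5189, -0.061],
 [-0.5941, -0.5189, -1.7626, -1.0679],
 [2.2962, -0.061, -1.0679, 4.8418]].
sigma(A) ≈ {-3, -2, 2, 6}

A is real symmetric, so its spectrum consists of real eigenvalues. Expanding the characteristic polynomial of the displayed matrix gives
  det(λ I - A) = p(λ) = λ^4 + (-3)λ^3 + (-22)λ^2 + (11.9989)λ + (72).
Solving p(λ) = 0 yields eigenvalues ≈ -3, -2, 2, 6. (A is shown rounded to 4 decimals, so these recover the underlying integer eigenvalues to within that precision.)
Verification: the trace of A = 3 equals the sum of eigenvalues 3, and det(A) ≈ 72.0007 matches the eigenvalue product 72.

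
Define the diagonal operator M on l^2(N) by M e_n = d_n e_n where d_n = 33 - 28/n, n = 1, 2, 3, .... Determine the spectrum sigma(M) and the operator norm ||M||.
sigma(M) = {33 - 28/n : n ≥ 1} ∪ {33}; ||M|| = 33

A bounded diagonal operator on l^2 with diagonal entries d_n has spectrum equal to the closure of {d_n : n ≥ 1}: every d_n is an eigenvalue (with eigenvector e_n), so {d_n} ⊂ sigma(M); the spectrum is closed, so its closure is too; and for lambda not in the closure, (M - lambda I) has bounded inverse (the diagonal entries 1/(d_n - lambda) are bounded). For our sequence d_n = 33 - 28/n, n = 1, 2, 3, ...:
  - {d_n} = {33 - 28/n : n ≥ 1}; the only limit point is 33
  - closure = {33 - 28/n : n ≥ 1} ∪ {33}
For the norm: a diagonal operator has ||M|| = sup_n |d_n|. Here d_n = 33 - 28/n increases monotonically from d_1 = 5 toward 33, with all terms in [5, 33); so sup_n |d_n| = 33 (the supremum is the limit, not attained). So ||M|| = 33.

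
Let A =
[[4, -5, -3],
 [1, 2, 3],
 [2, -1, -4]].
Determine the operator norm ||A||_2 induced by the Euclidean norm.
||A||_2 ≈ 8.4123 (= sqrt(largest eigenvalue of A^T A))

||A||_2 = sigma_max(A) = sqrt(lambda_max(A^T A)). Form the symmetric matrix M = A^T A =
[[21, -20, -17],
 [-20, 30, 25],
 [-17, 25, 34]].
Its characteristic polynomial (trace, sum of principal 2x2 minors, determinant of M give the coefficients) is
  p(λ) = det(λ I - M) = λ^3 - 85λ^2 + 1050λ - 3025.
No integer candidate from the rational root theorem (±divisors of 3025) is a root, so the roots are irrational. The cubic discriminant is Δ = 516745625 > 0, so there are three distinct real roots. p(4) = -121 and p(5) = 225 have opposite signs, so a root lies in (4, 5); Newton's method refines it to λ ≈ 4.3057. p(9) = 269 and p(10) = -25 have opposite signs, so a root lies in (9, 10); Newton's method refines it to λ ≈ 9.9278. p(70) = -3025 and p(71) = 951 have opposite signs, so a root lies in (70, 71); Newton's method refines it to λ ≈ 70.7665. Check (Vieta): the three roots sum to 85, matching tr M = 85.
So the eigenvalues of A^T A are ≈ 4.3057, 9.9278, 70.7665 (all ≥ 0, as they must be for A^T A). The largest is λ_max ≈ 70.7665, hence ||A||_2 = sqrt(λ_max) ≈ 8.4123.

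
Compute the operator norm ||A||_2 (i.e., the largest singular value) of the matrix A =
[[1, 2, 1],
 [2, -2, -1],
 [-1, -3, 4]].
||A||_2 ≈ 5.1431 (= sqrt(largest eigenvalue of A^T A))

||A||_2 = sigma_max(A) = sqrt(lambda_max(A^T A)). Form the symmetric matrix M = A^T A =
[[6, 1, -5],
 [1, 17, -8],
 [-5, -8, 18]].
Its characteristic polynomial (trace, sum of principal 2x2 minors, determinant of M give the coefficients) is
  p(λ) = det(λ I - M) = λ^3 - 41λ^2 + 426λ - 1089.
No integer candidate from the rational root theorem (±divisors of 1089) is a root, so the roots are irrational. The cubic discriminant is Δ = 5954841 > 0, so there are three distinct real roots. p(3) = -153 and p(4) = 23 have opposite signs, so a root lies in (3, 4); Newton's method refines it to λ ≈ 3.8471. p(10) = 71 and p(11) = -33 have opposite signs, so a root lies in (10, 11); Newton's method refines it to λ ≈ 10.7014. p(26) = -153 and p(27) = 207 have opposite signs, so a root lies in (26, 27); Newton's method refines it to λ ≈ 26.4515. Check (Vieta): the three roots sum to 41, matching tr M = 41.
So the eigenvalues of A^T A are ≈ 3.8471, 10.7014, 26.4515 (all ≥ 0, as they must be for A^T A). The largest is λ_max ≈ 26.4515, hence ||A||_2 = sqrt(λ_max) ≈ 5.1431.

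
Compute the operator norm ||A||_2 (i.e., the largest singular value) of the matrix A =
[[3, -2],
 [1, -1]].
||A||_2 = sqrt((15 + sqrt(221))/2) ≈ 3.8643 (= sqrt(largest eigenvalue of A^T A))

||A||_2 = sigma_max(A) = sqrt(lambda_max(A^T A)). Form the symmetric matrix M = A^T A =
[[10, -7],
 [-7, 5]].
Its characteristic polynomial (trace, determinant of M give the coefficients) is
  p(λ) = det(λ I - M) = λ^2 - 15λ + 1.
For λ^2 - 15λ + 1 the discriminant is 221. It is nonnegative but not a perfect square, so the roots are real and irrational: λ = (15 ± sqrt(221))/2 ≈ 14.933, 0.067.
So the eigenvalues of A^T A are ≈ 0.067, 14.933 (all ≥ 0, as they must be for A^T A). The largest is λ_max = (15 + sqrt(221))/2 ≈ 14.933, hence ||A||_2 = sqrt(λ_max) = sqrt((15 + sqrt(221))/2) ≈ 3.8643.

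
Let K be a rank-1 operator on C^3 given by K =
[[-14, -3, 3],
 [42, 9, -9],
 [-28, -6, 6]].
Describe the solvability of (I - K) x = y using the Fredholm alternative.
(I - K) is singular (det(I - K) = 0, i.e. 1 ∈ sigma(K)). (I - K) x = y is solvable iff y ⊥ ker((I - K)^*) = span{(-14, -3, 3)}, i.e. iff -14y_1 - 3y_2 + 3y_3 = 0. When solvable, the solutions are x = y + c·(1, -3, 2), c arbitrary (ker(I - K) = span{(1, -3, 2)}, dimension 1).

K has rank 1, so it is an outer product K = u v^T: every row of K is a multiple of one row vector. Reading off the entries, u = (1, -3, 2) and v = (-14, -3, 3) (row i of K equals u_i·v^T). A rank-one matrix u v^T satisfies K u = u (v·u) and kills the (2)-dimensional subspace v^⊥, so its characteristic polynomial is lambda^2 (lambda - v·u) with v·u = tr K = 1. Hence the eigenvalues of I - K are 1 (multiplicity 2) and 1 - (1) = 0, so det(I - K) = 0. (Direct check: I - K =
[[15, 3, -3],
 [-42, -8, 9],
 [28, 6, -5]]
has determinant 0.) So 1 is an eigenvalue of K and (I - K) is not invertible. The finite-dimensional Fredholm alternative says: either (I - K) is invertible, or ker(I - K) ≠ {0} and then range(I - K) = ker((I - K)^*)^⊥, with dim ker(I - K) = dim ker((I - K)^*). We are in the second case, so we need both kernels. Kernel of I - K: (I - K) u = u - u (v·u) = u - u = 0, so ker(I - K) = span{u} = span{(1, -3, 2)} (it is exactly 1-dimensional because rank(I - K) = 2). Kernel of the adjoint: K is real, so (I - K)^* = I - K^T = I - v u^T, and (I - v u^T) v = v - v (u·v) = 0; hence ker((I - K)^*) = span{v} = span{(-14, -3, 3)}. Therefore (I - K) x = y is solvable iff <y, v> = 0, i.e. iff -14y_1 - 3y_2 + 3y_3 = 0. When this holds, K y = u (v·y) = 0, so (I - K) y = y and x = y is a particular solution; the full solution set is the line x = y + c·u = y + c·(1, -3, 2), c ∈ C.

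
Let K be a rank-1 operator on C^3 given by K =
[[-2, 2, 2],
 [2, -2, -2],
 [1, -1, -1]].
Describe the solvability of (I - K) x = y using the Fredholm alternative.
(I - K) is invertible (det(I - K) = 6 ≠ 0), so for every y in C^3 the equation (I - K) x = y has a unique solution.

K has rank 1, so it is an outer product K = u v^T: every row of K is a multiple of one row vector. Reading off the entries, u = (2, -2, -1) and v = (-1, 1, 1) (row i of K equals u_i·v^T). A rank-one matrix u v^T satisfies K u = u (v·u) and kills the (2)-dimensional subspace v^⊥, so its characteristic polynomial is lambda^2 (lambda - v·u) with v·u = tr K = -5. Hence the eigenvalues of I - K are 1 (multiplicity 2) and 1 - (-5) = 6, so det(I - K) = 6. (Direct check: I - K =
[[3, -2, -2],
 [-2, 3, 2],
 [-1, 1, 2]]
has determinant 6.) The finite-dimensional Fredholm alternative says: either (I - K) is invertible, or ker(I - K) ≠ {0} and then range(I - K) = ker((I - K)^*)^⊥, with dim ker(I - K) = dim ker((I - K)^*). Since det(I - K) ≠ 0, 1 is not an eigenvalue of K and ker(I - K) = {0}, so we are in the first case: for every y there is a unique x = (I - K)^(-1) y. Explicitly, by the Sherman–Morrison formula, (I - u v^T)^(-1) = I + u v^T/(1 - v·u), i.e. (I - K)^(-1) = I + K/(6).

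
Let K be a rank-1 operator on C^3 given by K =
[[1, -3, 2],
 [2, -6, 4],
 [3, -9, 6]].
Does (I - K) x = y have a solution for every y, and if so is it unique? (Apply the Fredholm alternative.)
(I - K) is singular (det(I - K) = 0, i.e. 1 ∈ sigma(K)). (I - K) x = y is solvable iff y ⊥ ker((I - K)^*) = span{(1, -3, 2)}, i.e. iff y_1 - 3y_2 + 2y_3 = 0. When solvable, the solutions are x = y + c·(1, 2, 3), c arbitrary (ker(I - K) = span{(1, 2, 3)}, dimension 1).

K has rank 1, so it is an outer product K = u v^T: every row of K is a multiple of one row vector. Reading off the entries, u = (1, 2, 3) and v = (1, -3, 2) (row i of K equals u_i·v^T). A rank-one matrix u v^T satisfies K u = u (v·u) and kills the (2)-dimensional subspace v^⊥, so its characteristic polynomial is lambda^2 (lambda - v·u) with v·u = tr K = 1. Hence the eigenvalues of I - K are 1 (multiplicity 2) and 1 - (1) = 0, so det(I - K) = 0. (Direct check: I - K =
[[0, 3, -2],
 [-2, 7, -4],
 [-3, 9, -5]]
has determinant 0.) So 1 is an eigenvalue of K and (I - K) is not invertible. The finite-dimensional Fredholm alternative says: either (I - K) is invertible, or ker(I - K) ≠ {0} and then range(I - K) = ker((I - K)^*)^⊥, with dim ker(I - K) = dim ker((I - K)^*). We are in the second case, so we need both kernels. Kernel of I - K: (I - K) u = u - u (v·u) = u - u = 0, so ker(I - K) = span{u} = span{(1, 2, 3)} (it is exactly 1-dimensional because rank(I - K) = 2). Kernel of the adjoint: K is real, so (I - K)^* = I - K^T = I - v u^T, and (I - v u^T) v = v - v (u·v) = 0; hence ker((I - K)^*) = span{v} = span{(1, -3, 2)}. Therefore (I - K) x = y is solvable iff <y, v> = 0, i.e. iff y_1 - 3y_2 + 2y_3 = 0. When this holds, K y = u (v·y) = 0, so (I - K) y = y and x = y is a particular solution; the full solution set is the line x = y + c·u = y + c·(1, 2, 3), c ∈ C.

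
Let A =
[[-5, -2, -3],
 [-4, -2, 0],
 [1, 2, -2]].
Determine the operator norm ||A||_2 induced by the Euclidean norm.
||A||_2 ≈ 7.4631 (= sqrt(largest eigenvalue of A^T A))

||A||_2 = sigma_max(A) = sqrt(lambda_max(A^T A)). Form the symmetric matrix M = A^T A =
[[42, 20, 13],
 [20, 12, 2],
 [13, 2, 13]].
Its characteristic polynomial (trace, sum of principal 2x2 minors, determinant of M give the coefficients) is
  p(λ) = det(λ I - M) = λ^3 - 67λ^2 + 633λ - 196.
No integer candidate from the rational root theorem (±divisors of 196) is a root, so the roots are irrational. The cubic discriminant is Δ = 696938957 > 0, so there are three distinct real roots. p(0) = -196 and p(1) = 371 have opposite signs, so a root lies in (0, 1); Newton's method refines it to λ ≈ 0.3205. p(10) = 434 and p(11) = -9 have opposite signs, so a root lies in (10, 11); Newton's method refines it to λ ≈ 10.9811. p(55) = -1681 and p(56) = 756 have opposite signs, so a root lies in (55, 56); Newton's method refines it to λ ≈ 55.6984. Check (Vieta): the three roots sum to 67, matching tr M = 67.
So the eigenvalues of A^T A are ≈ 0.3205, 10.9811, 55.6984 (all ≥ 0, as they must be for A^T A). The largest is λ_max ≈ 55.6984, hence ||A||_2 = sqrt(λ_max) ≈ 7.4631.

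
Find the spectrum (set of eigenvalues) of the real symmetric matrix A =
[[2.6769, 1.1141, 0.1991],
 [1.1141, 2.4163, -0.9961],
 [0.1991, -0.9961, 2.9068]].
sigma(A) ≈ {1, 3, 4}

A is real symmetric, so its spectrum consists of real eigenvalues. Expanding the characteristic polynomial of the displayed matrix gives
  det(λ I - A) = p(λ) = λ^3 + (-8)λ^2 + (19)λ + (-12).
Solving p(λ) = 0 yields eigenvalues ≈ 1, 3, 4. (A is shown rounded to 4 decimals, so these recover the underlying integer eigenvalues to within that precision.)
Verification: the trace of A = 8 equals the sum of eigenvalues 8, and det(A) ≈ 12.0000 matches the eigenvalue product 12.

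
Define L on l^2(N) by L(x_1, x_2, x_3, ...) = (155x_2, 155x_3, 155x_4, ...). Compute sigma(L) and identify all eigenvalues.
sigma(L) = closed disk {z in C : |z| ≤ 155}; sigma_p(L) = open disk {z in C : |z| < 155}

Note L = 155·V where V is the unit left shift (V x)_k = x_{k+1}; so sigma(L) = 155·sigma(V) and ||L|| = 155||V||. ||L x||^2 = 24025sum_{k≥2} |x_k|^2 ≤ 24025||x||^2, with equality on {x : x_1 = 0}, so ||L|| = 155. For any lambda with |lambda| < 155, set r = lambda/155 (|r| < 1); the vector x = (1, r, r^2, ...) is in l^2 and satisfies L x = 155(r, r^2, ...) = lambda x, so lambda is an eigenvalue. On the boundary |lambda| = 155 the geometric series diverges, so no l^2 eigenvector exists, but these lambda lie in the approximate point spectrum. Hence sigma(L) is the closed disk of radius 155 and sigma_p(L) is the open disk.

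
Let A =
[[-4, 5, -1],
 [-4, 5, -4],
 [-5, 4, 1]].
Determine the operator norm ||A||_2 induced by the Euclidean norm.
||A||_2 ≈ 11.2982 (= sqrt(largest eigenvalue of A^T A))

||A||_2 = sigma_max(A) = sqrt(lambda_max(A^T A)). Form the symmetric matrix M = A^T A =
[[57, -60, 15],
 [-60, 66, -21],
 [15, -21, 18]].
Its characteristic polynomial (trace, sum of principal 2x2 minors, determinant of M give the coefficients) is
  p(λ) = det(λ I - M) = λ^3 - 141λ^2 + 1710λ - 729.
No integer candidate from the rational root theorem (±divisors of 729) is a root, so the roots are irrational. The cubic discriminant is Δ = 33108492177 > 0, so there are three distinct real roots. p(0) = -729 and p(1) = 841 have opposite signs, so a root lies in (0, 1); Newton's method refines it to λ ≈ 0.4424. p(12) = 1215 and p(13) = -131 have opposite signs, so a root lies in (12, 13); Newton's method refines it to λ ≈ 12.909. p(127) = -9365 and p(128) = 5159 have opposite signs, so a root lies in (127, 128); Newton's method refines it to λ ≈ 127.6486. Check (Vieta): the three roots sum to 141, matching tr M = 141.
So the eigenvalues of A^T A are ≈ 0.4424, 12.909, 127.6486 (all ≥ 0, as they must be for A^T A). The largest is λ_max ≈ 127.6486, hence ||A||_2 = sqrt(λ_max) ≈ 11.2982.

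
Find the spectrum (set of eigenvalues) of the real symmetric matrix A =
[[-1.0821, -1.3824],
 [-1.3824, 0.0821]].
sigma(A) ≈ {-2, 1}

A is real symmetric, so its spectrum consists of real eigenvalues. Expanding the characteristic polynomial of the displayed matrix gives
  det(λ I - A) = p(λ) = λ^2 + (1)λ + (-2).
Solving p(λ) = 0 yields eigenvalues ≈ -2, 1. (A is shown rounded to 4 decimals, so these recover the underlying integer eigenvalues to within that precision.)
Verification: the trace of A = -1 equals the sum of eigenvalues -1, and det(A) ≈ -1.9999 matches the eigenvalue product -2.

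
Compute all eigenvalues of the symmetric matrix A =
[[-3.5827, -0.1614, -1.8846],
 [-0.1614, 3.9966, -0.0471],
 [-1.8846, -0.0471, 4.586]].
sigma(A) ≈ {-4, 4, 5}

A is real symmetric, so its spectrum consists of real eigenvalues. Expanding the characteristic polynomial of the displayed matrix gives
  det(λ I - A) = p(λ) = λ^3 + (-5)λ^2 + (-16)λ + (80).
Solving p(λ) = 0 yields eigenvalues ≈ -4, 4, 5. (A is shown rounded to 4 decimals, so these recover the underlying integer eigenvalues to within that precision.)
Verification: the trace of A = 5 equals the sum of eigenvalues 5, and det(A) ≈ -80.0001 matches the eigenvalue product -80.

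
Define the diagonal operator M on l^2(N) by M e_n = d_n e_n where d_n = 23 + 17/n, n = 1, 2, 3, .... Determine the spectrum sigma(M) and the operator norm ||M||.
sigma(M) = {23 + 17/n : n ≥ 1} ∪ {23}; ||M|| = 40

A bounded diagonal operator on l^2 with diagonal entries d_n has spectrum equal to the closure of {d_n : n ≥ 1}: every d_n is an eigenvalue (with eigenvector e_n), so {d_n} ⊂ sigma(M); the spectrum is closed, so its closure is too; and for lambda not in the closure, (M - lambda I) has bounded inverse (the diagonal entries 1/(d_n - lambda) are bounded). For our sequence d_n = 23 + 17/n, n = 1, 2, 3, ...:
  - {d_n} = {23 + 17/n : n ≥ 1}; the only limit point is 23
  - closure = {23 + 17/n : n ≥ 1} ∪ {23}
For the norm: a diagonal operator has ||M|| = sup_n |d_n|. Here d_n = 23 + 17/n is positive and decreasing, so sup_n |d_n| = d_1 = 23 + 17 = 40. So ||M|| = 40.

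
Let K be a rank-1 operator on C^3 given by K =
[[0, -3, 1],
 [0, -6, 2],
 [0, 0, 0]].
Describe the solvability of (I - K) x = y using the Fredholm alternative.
(I - K) is invertible (det(I - K) = 7 ≠ 0), so for every y in C^3 the equation (I - K) x = y has a unique solution.

K has rank 1, so it is an outer product K = u v^T: every row of K is a multiple of one row vector. Reading off the entries, u = (1, 2, 0) and v = (0, -3, 1) (row i of K equals u_i·v^T). A rank-one matrix u v^T satisfies K u = u (v·u) and kills the (2)-dimensional subspace v^⊥, so its characteristic polynomial is lambda^2 (lambda - v·u) with v·u = tr K = -6. Hence the eigenvalues of I - K are 1 (multiplicity 2) and 1 - (-6) = 7, so det(I - K) = 7. (Direct check: I - K =
[[1, 3, -1],
 [0, 7, -2],
 [0, 0, 1]]
has determinant 7.) The finite-dimensional Fredholm alternative says: either (I - K) is invertible, or ker(I - K) ≠ {0} and then range(I - K) = ker((I - K)^*)^⊥, with dim ker(I - K) = dim ker((I - K)^*). Since det(I - K) ≠ 0, 1 is not an eigenvalue of K and ker(I - K) = {0}, so we are in the first case: for every y there is a unique x = (I - K)^(-1) y. Explicitly, by the Sherman–Morrison formula, (I - u v^T)^(-1) = I + u v^T/(1 - v·u), i.e. (I - K)^(-1) = I + K/(7).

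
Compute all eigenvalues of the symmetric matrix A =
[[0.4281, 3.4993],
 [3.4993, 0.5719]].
sigma(A) ≈ {-3, 4}

A is real symmetric, so its spectrum consists of real eigenvalues. Expanding the characteristic polynomial of the displayed matrix gives
  det(λ I - A) = p(λ) = λ^2 + (-1)λ + (-12).
Solving p(λ) = 0 yields eigenvalues ≈ -3, 4. (A is shown rounded to 4 decimals, so these recover the underlying integer eigenvalues to within that precision.)
Verification: the trace of A = 1 equals the sum of eigenvalues 1, and det(A) ≈ -12.0003 matches the eigenvalue product -12.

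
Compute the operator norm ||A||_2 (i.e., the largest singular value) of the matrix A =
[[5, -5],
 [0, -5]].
||A||_2 = sqrt((75 + sqrt(3125))/2) ≈ 8.0902 (= sqrt(largest eigenvalue of A^T A))

||A||_2 = sigma_max(A) = sqrt(lambda_max(A^T A)). Form the symmetric matrix M = A^T A =
[[25, -25],
 [-25, 50]].
Its characteristic polynomial (trace, determinant of M give the coefficients) is
  p(λ) = det(λ I - M) = λ^2 - 75λ + 625.
For λ^2 - 75λ + 625 the discriminant is 3125. It is nonnegative but not a perfect square, so the roots are real and irrational: λ = (75 ± sqrt(3125))/2 ≈ 65.4508, 9.5492.
So the eigenvalues of A^T A are ≈ 9.5492, 65.4508 (all ≥ 0, as they must be for A^T A). The largest is λ_max = (75 + sqrt(3125))/2 ≈ 65.4508, hence ||A||_2 = sqrt(λ_max) = sqrt((75 + sqrt(3125))/2) ≈ 8.0902.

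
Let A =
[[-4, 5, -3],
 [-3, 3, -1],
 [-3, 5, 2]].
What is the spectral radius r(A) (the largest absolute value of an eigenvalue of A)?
r(A) ≈ 3.4573

The eigenvalues of A are the roots of its characteristic polynomial. With M = A (coefficients from the trace, the sum of principal 2x2 minors, and det A):
  p(λ) = det(λ I - M) = λ^3 - λ^2 - 3λ - 19.
No integer candidate from the rational root theorem (±divisors of 19) is a root, so the roots are irrational. The cubic discriminant is Δ = -10732 < 0, so there is one real root and a complex-conjugate pair. p(3) = -10 and p(4) = 17 have opposite signs, so a root lies in (3, 4); Newton's method refines it to λ ≈ 3.4573. Dividing out (λ - (3.4573)) leaves approximately λ^2 + 2.4573λ + 5.4956. For λ^2 + 2.4573λ + 5.4956 the discriminant is -15.9442. It is negative, so the remaining roots are the complex-conjugate pair λ ≈ -1.2286 ± 1.9965i. Their product equals the constant term, so |λ|^2 ≈ 5.4956 and |λ| ≈ 2.3443.
Thus the eigenvalues (to 4 decimals) are 3.4573 (modulus 3.4573); -1.2286 ± 1.9965i (modulus 2.3443). The spectral radius is the largest modulus: r(A) ≈ 3.4573. (Cross-check: r(A) ≤ ||A||_2 ≈ 9.6946; equality holds whenever A is normal, though it can also hold for some non-normal A.)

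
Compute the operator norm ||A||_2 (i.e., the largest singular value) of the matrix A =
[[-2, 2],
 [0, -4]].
||A||_2 = sqrt((24 + sqrt(320))/2) ≈ 4.5765 (= sqrt(largest eigenvalue of A^T A))

||A||_2 = sigma_max(A) = sqrt(lambda_max(A^T A)). Form the symmetric matrix M = A^T A =
[[4, -4],
 [-4, 20]].
Its characteristic polynomial (trace, determinant of M give the coefficients) is
  p(λ) = det(λ I - M) = λ^2 - 24λ + 64.
For λ^2 - 24λ + 64 the discriminant is 320. It is nonnegative but not a perfect square, so the roots are real and irrational: λ = (24 ± sqrt(320))/2 ≈ 20.9443, 3.0557.
So the eigenvalues of A^T A are ≈ 3.0557, 20.9443 (all ≥ 0, as they must be for A^T A). The largest is λ_max = (24 + sqrt(320))/2 ≈ 20.9443, hence ||A||_2 = sqrt(λ_max) = sqrt((24 + sqrt(320))/2) ≈ 4.5765.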